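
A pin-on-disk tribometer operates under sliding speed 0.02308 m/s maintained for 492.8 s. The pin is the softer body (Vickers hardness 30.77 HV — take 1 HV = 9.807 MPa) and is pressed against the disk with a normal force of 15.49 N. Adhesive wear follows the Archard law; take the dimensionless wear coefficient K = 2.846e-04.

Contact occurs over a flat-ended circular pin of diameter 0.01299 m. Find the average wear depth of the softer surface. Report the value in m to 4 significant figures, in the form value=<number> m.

value=1.254e-06 m

The intermediates are displayed rounded. Every step holds full precision; rounded just once: four significant figures.
Convert: The distance L = v·t = 0.02308 m/s × 492.8 s = 11.37 m.
Convert: Hardness H = 30.77 HV × 9.807 MPa/HV = 301.8 MPa = 3.018e+08 Pa.
Convert: Contact area A = π·d²/4 = π·(0.01299 m)²/4 = 1.325e-04 m².
Working in SI base units: W = 15.49 N, H = 3.018e+08 Pa, K = 2.846e-04.
Archard relation: V = K·W·L/H = 2.846e-04 · 15.49 · 11.37 / 3.018e+08 = 1.662e-10 m³.
Mean wear depth h = V/A = 1.662e-10 / 1.325e-04 = 1.254e-06 m.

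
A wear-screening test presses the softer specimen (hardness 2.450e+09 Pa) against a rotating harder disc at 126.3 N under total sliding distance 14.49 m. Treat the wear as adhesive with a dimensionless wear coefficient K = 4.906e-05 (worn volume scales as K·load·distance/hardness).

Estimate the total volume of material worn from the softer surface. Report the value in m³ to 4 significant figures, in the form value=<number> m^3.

value=3.665e-11 m^3

The intermediates appear rounded; the computation keeps full float precision, and rounded once at the end, at four significant digits.
SI base units throughout: W = 126.3 N, H = 2.450e+09 Pa, K = 4.906e-05.
Volume removed: V = K·W·L/H = 4.906e-05 · 126.3 · 14.49 / 2.450e+09 = 3.665e-11 m³.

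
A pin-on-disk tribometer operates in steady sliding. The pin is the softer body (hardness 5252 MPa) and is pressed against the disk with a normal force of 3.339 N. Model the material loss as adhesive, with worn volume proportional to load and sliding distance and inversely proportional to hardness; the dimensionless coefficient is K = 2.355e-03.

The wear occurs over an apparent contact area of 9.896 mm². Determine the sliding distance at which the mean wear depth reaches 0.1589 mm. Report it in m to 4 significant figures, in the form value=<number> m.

Displayed values are rounded; the computation carries full precision — rounded once at the end to 4 significant figures.
Convert: Hardness H = 5252 MPa = 5.252e+09 Pa.
Convert: Contact area A = 9.896 mm² = 9.896e-06 m².
Convert: Depth limit h_lim = 0.1589 mm = 1.589e-04 m.
In SI base units, W = 3.339 N, H = 5.252e+09 Pa, K = 2.355e-03.
Wearable volume V_lim = h_lim·A = 1.589e-04 · 9.896e-06 = 1.572e-09 m³.
Sliding life L = V_lim·H/(K·W) = 1.572e-09 · 5.252e+09 / (2.355e-03 · 3.339) = 1050 m.

value=1050 m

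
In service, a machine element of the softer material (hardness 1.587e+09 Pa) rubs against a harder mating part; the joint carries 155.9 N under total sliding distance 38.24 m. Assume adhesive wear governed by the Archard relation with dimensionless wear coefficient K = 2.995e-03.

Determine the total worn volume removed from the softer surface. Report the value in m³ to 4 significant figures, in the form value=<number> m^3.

The intermediates are displayed rounded — the algebra runs at full precision, and one final rounding: four significant digits.
In SI base units: W = 155.9 N, H = 1.587e+09 Pa, K = 2.995e-03.
Archard relation: V = K·W·L/H = 2.995e-03 · 155.9 · 38.24 / 1.587e+09 = 1.125e-08 m³.

value=1.125e-08 m^3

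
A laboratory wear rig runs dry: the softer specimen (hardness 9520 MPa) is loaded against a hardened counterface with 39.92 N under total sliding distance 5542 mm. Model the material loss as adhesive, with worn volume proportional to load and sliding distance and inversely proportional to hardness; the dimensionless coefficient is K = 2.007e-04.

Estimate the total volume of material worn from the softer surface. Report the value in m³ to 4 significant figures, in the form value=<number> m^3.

Each operation keeps full float precision. Printed values are rounded; a single final rounding, at four significant figures.
Convert: The distance L = 5542 mm = 5.542 m.
Convert: Hardness H = 9520 MPa = 9.520e+09 Pa.
SI base units throughout: W = 39.92 N, H = 9.520e+09 Pa, K = 2.007e-04.
Archard relation: V = K·W·L/H = 2.007e-04 · 39.92 · 5.542 / 9.520e+09 = 4.664e-12 m³.

value=4.664e-12 m^3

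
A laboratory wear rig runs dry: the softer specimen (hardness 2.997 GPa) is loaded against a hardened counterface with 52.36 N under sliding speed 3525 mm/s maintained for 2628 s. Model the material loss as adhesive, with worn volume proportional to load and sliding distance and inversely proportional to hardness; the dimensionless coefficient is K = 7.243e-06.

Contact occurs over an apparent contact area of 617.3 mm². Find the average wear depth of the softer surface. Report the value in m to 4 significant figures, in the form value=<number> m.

The intermediates are shown rounded. Every step keeps full precision, and rounded once at the end, at 4 significant figures.
Sliding speed v = 3525 mm/s = 3.525 m/s. The distance L = v·t = 3.525 m/s × 2628 s = 9264 m.
Hardness H = 2.997 GPa = 2.997e+09 Pa.
Contact area A = 617.3 mm² = 6.173e-04 m².
Expressed in SI base units: W = 52.36 N, H = 2.997e+09 Pa, K = 7.243e-06.
The Archard volume V = K·W·L/H = 7.243e-06 · 52.36 · 9264 / 2.997e+09 = 1.172e-09 m³.
Mean depth h = V/A = 1.172e-09 / 6.173e-04 = 1.899e-06 m.

value=1.899e-06 m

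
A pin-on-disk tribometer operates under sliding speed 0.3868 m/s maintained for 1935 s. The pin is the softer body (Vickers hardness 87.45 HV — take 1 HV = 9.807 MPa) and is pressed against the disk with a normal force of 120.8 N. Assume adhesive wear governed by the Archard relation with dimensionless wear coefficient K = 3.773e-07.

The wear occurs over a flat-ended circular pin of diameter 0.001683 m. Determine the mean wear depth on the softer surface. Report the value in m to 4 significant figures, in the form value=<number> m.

value=1.788e-05 m

All arithmetic maintains full float precision, and intermediates appear rounded — one last rounding to four significant digits.
Convert: The distance L = v·t = 0.3868 m/s × 1935 s = 748.5 m.
Convert: Hardness H = 87.45 HV × 9.807 MPa/HV = 857.6 MPa = 8.576e+08 Pa.
Convert: Contact area A = π·d²/4 = π·(0.001683 m)²/4 = 2.225e-06 m².
As SI base values: W = 120.8 N, H = 8.576e+08 Pa, K = 3.773e-07.
Archard volume V = K·W·L/H = 3.773e-07 · 120.8 · 748.5 / 8.576e+08 = 3.978e-11 m³.
Depth h = V/A = 3.978e-11 / 2.225e-06 = 1.788e-05 m.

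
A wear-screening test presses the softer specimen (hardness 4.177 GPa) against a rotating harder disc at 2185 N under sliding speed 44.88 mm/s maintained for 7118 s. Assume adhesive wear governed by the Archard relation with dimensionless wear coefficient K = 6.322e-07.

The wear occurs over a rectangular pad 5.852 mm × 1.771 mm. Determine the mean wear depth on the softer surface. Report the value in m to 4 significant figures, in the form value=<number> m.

value=1.019e-05 m

All arithmetic runs at exact precision. Intermediates appear rounded — a single final rounding to four significant digits.
Sliding speed v = 44.88 mm/s = 0.04488 m/s. Distance L = v·t = 0.04488 m/s × 7118 s = 319.5 m.
Hardness H = 4.177 GPa = 4.177e+09 Pa.
Pad sides 5.852 mm × 1.771 mm = 0.005852 m × 0.001771 m. Contact area A = 0.005852 m × 0.001771 m = 1.036e-05 m².
Working in SI base units: W = 2185 N, H = 4.177e+09 Pa, K = 6.322e-07.
The Archard volume V = K·W·L/H = 6.322e-07 · 2185 · 319.5 / 4.177e+09 = 1.056e-10 m³.
Wear depth h = V/A = 1.056e-10 / 1.036e-05 = 1.019e-05 m.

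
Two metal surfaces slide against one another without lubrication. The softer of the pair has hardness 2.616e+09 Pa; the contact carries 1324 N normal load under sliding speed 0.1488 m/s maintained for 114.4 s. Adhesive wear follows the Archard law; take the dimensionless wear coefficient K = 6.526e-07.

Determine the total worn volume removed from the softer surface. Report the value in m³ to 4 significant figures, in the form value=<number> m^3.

value=5.622e-12 m^3

Intermediate values are shown rounded; the algebra runs at full precision, and a single final rounding: 4 significant digits.
Convert: Path length L = v·t = 0.1488 m/s × 114.4 s = 17.02 m.
Restated in SI base units: W = 1324 N, H = 2.616e+09 Pa, K = 6.526e-07.
Wear volume V = K·W·L/H = 6.526e-07 · 1324 · 17.02 / 2.616e+09 = 5.622e-12 m³.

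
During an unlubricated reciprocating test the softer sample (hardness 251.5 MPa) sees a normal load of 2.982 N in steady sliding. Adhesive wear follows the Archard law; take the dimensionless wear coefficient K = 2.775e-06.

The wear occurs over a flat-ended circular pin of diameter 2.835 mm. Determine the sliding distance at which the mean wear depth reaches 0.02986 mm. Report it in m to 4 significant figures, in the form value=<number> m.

value=5729 m

The algebra runs at full precision; the intermediates are printed rounded — rounded just once to 4 significant figures.
Convert: Hardness H = 251.5 MPa = 2.515e+08 Pa.
Convert: Pin diameter d = 2.835 mm = 0.002835 m. Contact area A = π·d²/4 = π·(0.002835 m)²/4 = 6.312e-06 m².
Convert: Depth limit h_lim = 0.02986 mm = 2.986e-05 m.
SI base units throughout: W = 2.982 N, H = 2.515e+08 Pa, K = 2.775e-06.
Allowed volume V_lim = h_lim·A = 2.986e-05 · 6.312e-06 = 1.885e-10 m³.
Thus life L = V_lim·H/(K·W) = 1.885e-10 · 2.515e+08 / (2.775e-06 · 2.982) = 5729 m.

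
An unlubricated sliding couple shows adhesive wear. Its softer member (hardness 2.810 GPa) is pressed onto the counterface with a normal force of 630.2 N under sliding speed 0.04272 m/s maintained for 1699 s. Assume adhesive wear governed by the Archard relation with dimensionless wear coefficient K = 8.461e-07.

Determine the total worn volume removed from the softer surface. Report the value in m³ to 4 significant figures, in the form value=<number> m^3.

The computation keeps full float precision — intermediate values are printed rounded. Rounded just once, at four significant digits.
Convert: Path length L = v·t = 0.04272 m/s × 1699 s = 72.58 m.
Convert: Hardness H = 2.810 GPa = 2.810e+09 Pa.
SI base units throughout: W = 630.2 N, H = 2.810e+09 Pa, K = 8.461e-07.
Apply Archard: V = K·W·L/H = 8.461e-07 · 630.2 · 72.58 / 2.810e+09 = 1.377e-11 m³.

value=1.377e-11 m^3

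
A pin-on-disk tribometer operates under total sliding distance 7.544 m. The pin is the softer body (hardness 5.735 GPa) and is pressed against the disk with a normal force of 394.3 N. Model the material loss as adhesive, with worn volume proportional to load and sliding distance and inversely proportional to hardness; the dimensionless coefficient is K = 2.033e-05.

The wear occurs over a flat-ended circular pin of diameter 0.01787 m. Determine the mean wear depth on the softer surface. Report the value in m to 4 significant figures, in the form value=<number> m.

The algebra maintains full precision; printed values are rounded, and one final rounding: 4 significant digits.
Convert: Hardness H = 5.735 GPa = 5.735e+09 Pa.
Convert: Contact area A = π·d²/4 = π·(0.01787 m)²/4 = 2.508e-04 m².
SI base units throughout: W = 394.3 N, H = 5.735e+09 Pa, K = 2.033e-05.
The Archard volume V = K·W·L/H = 2.033e-05 · 394.3 · 7.544 / 5.735e+09 = 1.054e-11 m³.
Wear depth h = V/A = 1.054e-11 / 2.508e-04 = 4.204e-08 m.

value=4.204e-08 m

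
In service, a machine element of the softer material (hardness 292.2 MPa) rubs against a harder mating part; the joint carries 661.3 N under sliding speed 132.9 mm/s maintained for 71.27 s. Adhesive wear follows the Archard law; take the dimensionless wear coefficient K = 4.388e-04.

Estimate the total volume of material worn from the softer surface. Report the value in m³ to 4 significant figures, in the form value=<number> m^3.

Intermediate values are displayed rounded; every step carries full float precision; rounded just once: four significant figures.
Convert: Sliding speed v = 132.9 mm/s = 0.1329 m/s. Path length L = v·t = 0.1329 m/s × 71.27 s = 9.472 m.
Convert: Hardness H = 292.2 MPa = 2.922e+08 Pa.
Expressed in SI base units: W = 661.3 N, H = 2.922e+08 Pa, K = 4.388e-04.
The Archard volume V = K·W·L/H = 4.388e-04 · 661.3 · 9.472 / 2.922e+08 = 9.406e-09 m³.

value=9.406e-09 m^3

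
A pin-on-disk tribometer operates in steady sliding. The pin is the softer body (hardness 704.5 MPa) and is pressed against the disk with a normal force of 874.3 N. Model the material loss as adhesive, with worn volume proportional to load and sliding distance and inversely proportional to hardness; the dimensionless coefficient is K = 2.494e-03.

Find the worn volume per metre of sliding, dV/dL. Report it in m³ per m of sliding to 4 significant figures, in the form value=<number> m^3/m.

value=3.095e-09 m^3/m

Every step holds full float precision — the intermediates are printed rounded, and a single final rounding to 4 significant figures.
Convert: Hardness H = 704.5 MPa = 7.045e+08 Pa.
Restated in SI base units: W = 874.3 N, H = 7.045e+08 Pa, K = 2.494e-03.
Sliding wear rate dV/dL = K·W/H, so: 2.494e-03 · 874.3 / 7.045e+08 = 3.095e-09 m³/m.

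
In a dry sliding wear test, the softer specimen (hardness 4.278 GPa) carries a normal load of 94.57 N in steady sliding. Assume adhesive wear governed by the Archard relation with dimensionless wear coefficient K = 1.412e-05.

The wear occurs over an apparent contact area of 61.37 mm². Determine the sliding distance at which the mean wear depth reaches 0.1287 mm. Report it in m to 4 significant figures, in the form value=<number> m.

value=2.530e+04 m

Each operation holds exact precision, and the intermediates appear rounded; a single final rounding: four significant figures.
Hardness H = 4.278 GPa = 4.278e+09 Pa.
Contact area A = 61.37 mm² = 6.137e-05 m².
Depth limit h_lim = 0.1287 mm = 1.287e-04 m.
Working in SI base units: W = 94.57 N, H = 4.278e+09 Pa, K = 1.412e-05.
Volume at the limit: V_lim = h_lim·A = 1.287e-04 · 6.137e-05 = 7.898e-09 m³.
Thus life L = V_lim·H/(K·W) = 7.898e-09 · 4.278e+09 / (1.412e-05 · 94.57) = 2.530e+04 m.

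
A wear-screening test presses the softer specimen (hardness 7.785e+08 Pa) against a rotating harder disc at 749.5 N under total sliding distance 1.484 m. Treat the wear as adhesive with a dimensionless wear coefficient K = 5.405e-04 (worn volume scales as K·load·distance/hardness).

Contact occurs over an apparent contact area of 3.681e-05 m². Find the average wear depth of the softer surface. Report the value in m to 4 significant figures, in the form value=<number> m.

value=2.098e-05 m

The computation carries exact precision, and shown intermediates are rounded. Rounded just once to four significant figures.
In SI base units: W = 749.5 N, H = 7.785e+08 Pa, K = 5.405e-04.
Worn volume V = K·W·L/H = 5.405e-04 · 749.5 · 1.484 / 7.785e+08 = 7.722e-10 m³.
Mean wear depth h = V/A = 7.722e-10 / 3.681e-05 = 2.098e-05 m.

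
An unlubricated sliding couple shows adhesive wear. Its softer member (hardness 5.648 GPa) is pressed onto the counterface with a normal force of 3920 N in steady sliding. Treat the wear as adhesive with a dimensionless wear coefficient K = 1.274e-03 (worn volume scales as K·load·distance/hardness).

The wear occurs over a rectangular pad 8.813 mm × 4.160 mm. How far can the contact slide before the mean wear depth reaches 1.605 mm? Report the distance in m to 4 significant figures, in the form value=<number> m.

The algebra runs at exact precision — the intermediates are shown rounded — a lone final rounding: four significant digits.
Convert: Hardness H = 5.648 GPa = 5.648e+09 Pa.
Convert: Pad sides 8.813 mm × 4.160 mm = 0.008813 m × 0.004160 m. Contact area A = 0.008813 m × 0.004160 m = 3.666e-05 m².
Convert: Depth limit h_lim = 1.605 mm = 0.001605 m.
As SI base values: W = 3920 N, H = 5.648e+09 Pa, K = 1.274e-03.
Volume at the limit: V_lim = h_lim·A = 0.001605 · 3.666e-05 = 5.884e-08 m³.
Sliding life L = V_lim·H/(K·W) = 5.884e-08 · 5.648e+09 / (1.274e-03 · 3920) = 66.55 m.

value=66.55 m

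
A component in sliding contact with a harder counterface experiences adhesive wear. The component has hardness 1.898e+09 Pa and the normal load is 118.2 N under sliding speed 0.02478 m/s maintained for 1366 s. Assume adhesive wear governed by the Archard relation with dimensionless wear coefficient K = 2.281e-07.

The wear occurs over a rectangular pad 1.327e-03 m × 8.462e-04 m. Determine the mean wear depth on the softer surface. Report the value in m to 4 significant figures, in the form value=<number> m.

value=4.282e-07 m

Quoted intermediates are rounded; each operation carries exact precision; one last rounding, at 4 significant digits.
Path length L = v·t = 0.02478 m/s × 1366 s = 33.85 m.
Contact area A = 1.327e-03 m × 8.462e-04 m = 1.123e-06 m².
Expressed in SI base units: W = 118.2 N, H = 1.898e+09 Pa, K = 2.281e-07.
By Archard's law, V = K·W·L/H = 2.281e-07 · 118.2 · 33.85 / 1.898e+09 = 4.808e-13 m³.
Mean wear depth h = V/A = 4.808e-13 / 1.123e-06 = 4.282e-07 m.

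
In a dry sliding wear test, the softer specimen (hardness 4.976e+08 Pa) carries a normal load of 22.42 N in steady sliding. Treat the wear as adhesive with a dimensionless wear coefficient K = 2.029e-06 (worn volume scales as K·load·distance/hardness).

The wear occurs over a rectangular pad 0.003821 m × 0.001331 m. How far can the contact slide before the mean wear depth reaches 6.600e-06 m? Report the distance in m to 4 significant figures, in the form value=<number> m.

value=367.2 m

Intermediates are printed rounded, and every step maintains full precision; a lone final rounding to four significant digits.
Contact area A = 0.003821 m × 0.001331 m = 5.086e-06 m².
Collected in SI base units: W = 22.42 N, H = 4.976e+08 Pa, K = 2.029e-06.
Limit volume V_lim = h_lim·A = 6.600e-06 · 5.086e-06 = 3.357e-11 m³.
Sliding life L = V_lim·H/(K·W) = 3.357e-11 · 4.976e+08 / (2.029e-06 · 22.42) = 367.2 m.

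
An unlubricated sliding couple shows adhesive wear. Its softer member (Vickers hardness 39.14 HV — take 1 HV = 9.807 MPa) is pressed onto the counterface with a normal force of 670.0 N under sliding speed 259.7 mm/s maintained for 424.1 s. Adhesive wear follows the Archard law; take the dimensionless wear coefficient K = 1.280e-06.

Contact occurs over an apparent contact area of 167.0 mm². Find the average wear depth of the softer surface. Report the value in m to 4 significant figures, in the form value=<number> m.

Every step maintains exact precision — shown intermediates are rounded. Rounded once at the end to 4 significant figures.
Sliding speed v = 259.7 mm/s = 0.2597 m/s. Path length L = v·t = 0.2597 m/s × 424.1 s = 110.1 m.
Hardness H = 39.14 HV × 9.807 MPa/HV = 383.8 MPa = 3.838e+08 Pa.
Contact area A = 167.0 mm² = 1.670e-04 m².
In SI base units, W = 670.0 N, H = 3.838e+08 Pa, K = 1.280e-06.
Archard volume V = K·W·L/H = 1.280e-06 · 670.0 · 110.1 / 3.838e+08 = 2.461e-10 m³.
Mean wear depth h = V/A = 2.461e-10 / 1.670e-04 = 1.474e-06 m.

value=1.474e-06 m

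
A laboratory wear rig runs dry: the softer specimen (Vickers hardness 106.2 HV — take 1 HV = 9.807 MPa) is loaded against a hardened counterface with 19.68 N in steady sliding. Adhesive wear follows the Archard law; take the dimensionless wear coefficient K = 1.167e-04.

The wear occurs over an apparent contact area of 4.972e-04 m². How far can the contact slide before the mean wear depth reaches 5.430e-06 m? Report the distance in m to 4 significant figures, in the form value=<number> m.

The computation keeps full float precision — printed values are rounded. Rounded once at the end to four significant digits.
Hardness H = 106.2 HV × 9.807 MPa/HV = 1042 MPa = 1.042e+09 Pa.
Restated in SI base units: W = 19.68 N, H = 1.042e+09 Pa, K = 1.167e-04.
Permissible volume V_lim = h_lim·A = 5.430e-06 · 4.972e-04 = 2.700e-09 m³.
Inverting, life L = V_lim·H/(K·W) = 2.700e-09 · 1.042e+09 / (1.167e-04 · 19.68) = 1224 m.

value=1224 m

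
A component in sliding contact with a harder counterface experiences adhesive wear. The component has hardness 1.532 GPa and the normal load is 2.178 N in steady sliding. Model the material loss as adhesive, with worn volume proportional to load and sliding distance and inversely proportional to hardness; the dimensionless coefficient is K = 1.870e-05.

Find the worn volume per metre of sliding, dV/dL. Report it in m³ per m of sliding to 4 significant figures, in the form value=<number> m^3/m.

value=2.659e-14 m^3/m

Intermediates are displayed rounded, and the algebra carries full float precision. Rounded just once: 4 significant digits.
Hardness H = 1.532 GPa = 1.532e+09 Pa.
Restated in SI base units: W = 2.178 N, H = 1.532e+09 Pa, K = 1.870e-05.
The wear rate dV/dL = K·W/H, so: 1.870e-05 · 2.178 / 1.532e+09 = 2.659e-14 m³/m.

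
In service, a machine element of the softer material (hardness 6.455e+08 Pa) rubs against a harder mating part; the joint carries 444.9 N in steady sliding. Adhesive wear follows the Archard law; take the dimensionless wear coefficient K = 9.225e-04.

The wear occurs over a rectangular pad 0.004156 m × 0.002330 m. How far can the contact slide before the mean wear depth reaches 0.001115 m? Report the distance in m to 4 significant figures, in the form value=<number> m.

Shown intermediates are rounded. Every step maintains exact precision. Rounded once at the end, at four significant figures.
Convert: Contact area A = 0.004156 m × 0.002330 m = 9.683e-06 m².
SI base units throughout: W = 444.9 N, H = 6.455e+08 Pa, K = 9.225e-04.
At the depth limit, V_lim = h_lim·A = 0.001115 · 9.683e-06 = 1.080e-08 m³.
So the life L = V_lim·H/(K·W) = 1.080e-08 · 6.455e+08 / (9.225e-04 · 444.9) = 16.98 m.

value=16.98 m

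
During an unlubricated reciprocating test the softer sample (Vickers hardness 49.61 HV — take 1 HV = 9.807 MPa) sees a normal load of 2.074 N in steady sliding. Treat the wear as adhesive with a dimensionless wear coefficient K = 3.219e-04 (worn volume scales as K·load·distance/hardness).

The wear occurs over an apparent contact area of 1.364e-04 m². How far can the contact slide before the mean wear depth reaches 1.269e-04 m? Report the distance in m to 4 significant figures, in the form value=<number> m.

Each operation keeps full precision. Intermediates appear rounded; one final rounding: 4 significant figures.
Hardness H = 49.61 HV × 9.807 MPa/HV = 486.5 MPa = 4.865e+08 Pa.
In SI base units: W = 2.074 N, H = 4.865e+08 Pa, K = 3.219e-04.
At the depth limit, V_lim = h_lim·A = 1.269e-04 · 1.364e-04 = 1.731e-08 m³.
So the life L = V_lim·H/(K·W) = 1.731e-08 · 4.865e+08 / (3.219e-04 · 2.074) = 1.261e+04 m.

value=1.261e+04 m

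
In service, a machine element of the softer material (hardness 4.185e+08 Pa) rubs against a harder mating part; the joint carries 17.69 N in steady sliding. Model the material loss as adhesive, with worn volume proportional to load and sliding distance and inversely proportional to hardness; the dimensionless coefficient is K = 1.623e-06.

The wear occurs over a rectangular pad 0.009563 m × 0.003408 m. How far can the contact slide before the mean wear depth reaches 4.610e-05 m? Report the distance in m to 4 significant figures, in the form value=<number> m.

value=2.190e+04 m

All working math maintains full precision, and the intermediates are displayed rounded — one last rounding: four significant digits.
Convert: Contact area A = 0.009563 m × 0.003408 m = 3.259e-05 m².
In SI base units: W = 17.69 N, H = 4.185e+08 Pa, K = 1.623e-06.
Volume at the limit: V_lim = h_lim·A = 4.610e-05 · 3.259e-05 = 1.502e-09 m³.
So the life L = V_lim·H/(K·W) = 1.502e-09 · 4.185e+08 / (1.623e-06 · 17.69) = 2.190e+04 m.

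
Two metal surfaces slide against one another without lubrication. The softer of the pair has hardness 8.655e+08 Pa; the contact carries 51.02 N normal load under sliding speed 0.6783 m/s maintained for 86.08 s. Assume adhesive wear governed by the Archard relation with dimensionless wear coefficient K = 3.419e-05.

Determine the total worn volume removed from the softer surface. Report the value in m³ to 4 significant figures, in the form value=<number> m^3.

All working math runs at exact precision. Intermediate values appear rounded; a single final rounding, at 4 significant figures.
The distance L = v·t = 0.6783 m/s × 86.08 s = 58.39 m.
SI base units throughout: W = 51.02 N, H = 8.655e+08 Pa, K = 3.419e-05.
Worn volume V = K·W·L/H = 3.419e-05 · 51.02 · 58.39 / 8.655e+08 = 1.177e-10 m³.

value=1.177e-10 m^3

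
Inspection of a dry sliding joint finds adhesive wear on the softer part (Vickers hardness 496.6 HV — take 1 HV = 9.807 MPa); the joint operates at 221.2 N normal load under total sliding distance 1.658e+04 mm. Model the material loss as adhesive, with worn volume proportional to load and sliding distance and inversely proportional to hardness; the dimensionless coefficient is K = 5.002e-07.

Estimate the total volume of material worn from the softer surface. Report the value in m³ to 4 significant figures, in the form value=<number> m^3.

value=3.767e-13 m^3

Intermediate values are displayed rounded. All working math carries exact precision; a single final rounding to 4 significant digits.
Distance covered L = 1.658e+04 mm = 16.58 m.
Hardness H = 496.6 HV × 9.807 MPa/HV = 4870 MPa = 4.870e+09 Pa.
Restated in SI base units: W = 221.2 N, H = 4.870e+09 Pa, K = 5.002e-07.
Wear volume V = K·W·L/H = 5.002e-07 · 221.2 · 16.58 / 4.870e+09 = 3.767e-13 m³.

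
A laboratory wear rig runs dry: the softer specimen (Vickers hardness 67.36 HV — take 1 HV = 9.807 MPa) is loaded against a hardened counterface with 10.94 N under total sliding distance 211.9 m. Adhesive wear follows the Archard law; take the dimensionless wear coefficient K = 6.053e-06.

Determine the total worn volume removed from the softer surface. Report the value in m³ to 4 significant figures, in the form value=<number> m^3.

value=2.124e-11 m^3

All working math keeps full precision. Intermediates are shown rounded. Rounded just once to four significant digits.
Hardness H = 67.36 HV × 9.807 MPa/HV = 660.6 MPa = 6.606e+08 Pa.
Collected in SI base units: W = 10.94 N, H = 6.606e+08 Pa, K = 6.053e-06.
Worn volume V = K·W·L/H = 6.053e-06 · 10.94 · 211.9 / 6.606e+08 = 2.124e-11 m³.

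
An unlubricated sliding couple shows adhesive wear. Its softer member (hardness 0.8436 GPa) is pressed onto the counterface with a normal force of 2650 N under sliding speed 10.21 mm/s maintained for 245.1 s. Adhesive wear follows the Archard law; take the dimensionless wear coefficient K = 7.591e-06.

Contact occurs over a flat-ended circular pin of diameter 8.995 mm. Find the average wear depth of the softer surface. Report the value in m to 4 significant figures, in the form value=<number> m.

value=9.390e-07 m

The intermediates are printed rounded; the computation holds full precision — rounded once at the end: four significant figures.
Convert: Sliding speed v = 10.21 mm/s = 0.01021 m/s. Distance covered L = v·t = 0.01021 m/s × 245.1 s = 2.502 m.
Convert: Hardness H = 0.8436 GPa = 8.436e+08 Pa.
Convert: Pin diameter d = 8.995 mm = 0.008995 m. Contact area A = π·d²/4 = π·(0.008995 m)²/4 = 6.355e-05 m².
As SI base values: W = 2650 N, H = 8.436e+08 Pa, K = 7.591e-06.
Apply Archard: V = K·W·L/H = 7.591e-06 · 2650 · 2.502 / 8.436e+08 = 5.967e-11 m³.
Depth h = V/A = 5.967e-11 / 6.355e-05 = 9.390e-07 m.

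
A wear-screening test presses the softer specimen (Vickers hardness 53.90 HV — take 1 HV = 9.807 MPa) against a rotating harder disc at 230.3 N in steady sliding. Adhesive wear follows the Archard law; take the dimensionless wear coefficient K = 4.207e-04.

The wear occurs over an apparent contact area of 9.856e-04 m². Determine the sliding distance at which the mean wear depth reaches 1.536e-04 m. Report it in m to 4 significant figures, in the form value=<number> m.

Intermediate values are displayed rounded; all arithmetic holds full precision. Rounded just once to 4 significant figures.
Hardness H = 53.90 HV × 9.807 MPa/HV = 528.6 MPa = 5.286e+08 Pa.
In SI base units, W = 230.3 N, H = 5.286e+08 Pa, K = 4.207e-04.
Wearable volume V_lim = h_lim·A = 1.536e-04 · 9.856e-04 = 1.514e-07 m³.
Inverting, life L = V_lim·H/(K·W) = 1.514e-07 · 5.286e+08 / (4.207e-04 · 230.3) = 825.9 m.

value=825.9 m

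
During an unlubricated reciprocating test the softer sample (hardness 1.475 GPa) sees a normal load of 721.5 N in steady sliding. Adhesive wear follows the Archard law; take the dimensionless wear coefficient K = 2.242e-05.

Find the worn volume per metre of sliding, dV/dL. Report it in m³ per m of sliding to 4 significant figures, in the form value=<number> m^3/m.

value=1.097e-11 m^3/m

The intermediates appear rounded — the computation carries full precision; one final rounding to 4 significant figures.
Convert: Hardness H = 1.475 GPa = 1.475e+09 Pa.
In SI base units: W = 721.5 N, H = 1.475e+09 Pa, K = 2.242e-05.
Sliding wear rate dV/dL = K·W/H: 2.242e-05 · 721.5 / 1.475e+09 = 1.097e-11 m³/m.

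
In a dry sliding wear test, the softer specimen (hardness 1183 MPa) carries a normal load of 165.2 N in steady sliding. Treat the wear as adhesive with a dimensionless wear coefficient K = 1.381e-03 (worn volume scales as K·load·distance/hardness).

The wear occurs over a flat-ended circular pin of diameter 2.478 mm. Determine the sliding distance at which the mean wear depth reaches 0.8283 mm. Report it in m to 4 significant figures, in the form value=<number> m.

value=20.71 m

Intermediate values appear rounded; the computation runs at exact precision — a lone final rounding, at four significant figures.
Hardness H = 1183 MPa = 1.183e+09 Pa.
Pin diameter d = 2.478 mm = 0.002478 m. Contact area A = π·d²/4 = π·(0.002478 m)²/4 = 4.823e-06 m².
Depth limit h_lim = 0.8283 mm = 8.283e-04 m.
In SI base units: W = 165.2 N, H = 1.183e+09 Pa, K = 1.381e-03.
Limit volume V_lim = h_lim·A = 8.283e-04 · 4.823e-06 = 3.995e-09 m³.
So the life L = V_lim·H/(K·W) = 3.995e-09 · 1.183e+09 / (1.381e-03 · 165.2) = 20.71 m.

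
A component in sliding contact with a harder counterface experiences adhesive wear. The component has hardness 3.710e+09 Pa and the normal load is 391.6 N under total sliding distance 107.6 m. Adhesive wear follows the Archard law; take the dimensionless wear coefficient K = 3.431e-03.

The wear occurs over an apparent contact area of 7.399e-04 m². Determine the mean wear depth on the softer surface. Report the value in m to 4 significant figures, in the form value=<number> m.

value=5.267e-05 m

Intermediate values appear rounded; all working math holds full precision. Rounded just once, at 4 significant digits.
Expressed in SI base units: W = 391.6 N, H = 3.710e+09 Pa, K = 3.431e-03.
Volume removed: V = K·W·L/H = 3.431e-03 · 391.6 · 107.6 / 3.710e+09 = 3.897e-08 m³.
Average depth h = V/A = 3.897e-08 / 7.399e-04 = 5.267e-05 m.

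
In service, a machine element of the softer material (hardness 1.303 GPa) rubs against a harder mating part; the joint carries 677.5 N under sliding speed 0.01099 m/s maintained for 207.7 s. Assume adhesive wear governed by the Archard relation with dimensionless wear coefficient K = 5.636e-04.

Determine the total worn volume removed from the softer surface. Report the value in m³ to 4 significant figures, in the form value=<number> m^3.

value=6.689e-10 m^3

Displayed values are rounded — all arithmetic holds exact precision, and a lone final rounding to four significant figures.
Convert: Total distance L = v·t = 0.01099 m/s × 207.7 s = 2.283 m.
Convert: Hardness H = 1.303 GPa = 1.303e+09 Pa.
SI base units throughout: W = 677.5 N, H = 1.303e+09 Pa, K = 5.636e-04.
Wear volume V = K·W·L/H = 5.636e-04 · 677.5 · 2.283 / 1.303e+09 = 6.689e-10 m³.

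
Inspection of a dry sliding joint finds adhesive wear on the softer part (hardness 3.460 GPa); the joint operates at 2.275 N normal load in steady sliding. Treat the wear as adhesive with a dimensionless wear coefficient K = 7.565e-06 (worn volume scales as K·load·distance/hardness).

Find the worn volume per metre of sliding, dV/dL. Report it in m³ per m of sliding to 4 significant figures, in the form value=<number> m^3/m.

value=4.974e-15 m^3/m

All arithmetic keeps exact precision — intermediate values are displayed rounded — a lone final rounding, at four significant digits.
Hardness H = 3.460 GPa = 3.460e+09 Pa.
In SI base units: W = 2.275 N, H = 3.460e+09 Pa, K = 7.565e-06.
Volumetric rate dV/dL = K·W/H (independent of L): 7.565e-06 · 2.275 / 3.460e+09 = 4.974e-15 m³/m.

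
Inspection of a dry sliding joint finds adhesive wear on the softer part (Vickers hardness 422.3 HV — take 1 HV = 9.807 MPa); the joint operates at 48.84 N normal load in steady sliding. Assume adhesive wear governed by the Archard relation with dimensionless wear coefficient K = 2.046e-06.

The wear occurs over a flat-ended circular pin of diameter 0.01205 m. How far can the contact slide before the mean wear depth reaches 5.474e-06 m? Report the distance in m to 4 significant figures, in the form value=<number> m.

value=2.587e+04 m

All arithmetic carries full float precision — intermediate values are printed rounded. Rounded once at the end to four significant digits.
Convert: Hardness H = 422.3 HV × 9.807 MPa/HV = 4141 MPa = 4.141e+09 Pa.
Convert: Contact area A = π·d²/4 = π·(0.01205 m)²/4 = 1.140e-04 m².
Working in SI base units: W = 48.84 N, H = 4.141e+09 Pa, K = 2.046e-06.
At the depth limit, V_lim = h_lim·A = 5.474e-06 · 1.140e-04 = 6.243e-10 m³.
Inverting, life L = V_lim·H/(K·W) = 6.243e-10 · 4.141e+09 / (2.046e-06 · 48.84) = 2.587e+04 m.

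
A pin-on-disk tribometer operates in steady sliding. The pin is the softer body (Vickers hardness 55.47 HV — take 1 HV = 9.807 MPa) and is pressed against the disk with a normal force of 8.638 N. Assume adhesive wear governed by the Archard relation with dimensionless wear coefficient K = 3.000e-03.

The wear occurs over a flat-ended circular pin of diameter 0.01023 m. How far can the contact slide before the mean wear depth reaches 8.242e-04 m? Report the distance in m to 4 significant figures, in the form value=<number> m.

value=1422 m

All working math carries exact precision — displayed values are rounded, and one final rounding to four significant digits.
Convert: Hardness H = 55.47 HV × 9.807 MPa/HV = 544.0 MPa = 5.440e+08 Pa.
Convert: Contact area A = π·d²/4 = π·(0.01023 m)²/4 = 8.219e-05 m².
As SI base values: W = 8.638 N, H = 5.440e+08 Pa, K = 3.000e-03.
Permissible volume V_lim = h_lim·A = 8.242e-04 · 8.219e-05 = 6.774e-08 m³.
Life L = V_lim·H/(K·W) = 6.774e-08 · 5.440e+08 / (3.000e-03 · 8.638) = 1422 m.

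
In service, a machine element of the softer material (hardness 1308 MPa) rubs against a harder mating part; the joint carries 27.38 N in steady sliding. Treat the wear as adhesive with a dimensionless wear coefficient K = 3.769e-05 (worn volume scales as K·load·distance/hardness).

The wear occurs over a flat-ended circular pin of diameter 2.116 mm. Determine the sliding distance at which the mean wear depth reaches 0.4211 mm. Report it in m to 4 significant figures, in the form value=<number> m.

Printed values are rounded, and every step maintains full precision; rounded just once: four significant figures.
Convert: Hardness H = 1308 MPa = 1.308e+09 Pa.
Convert: Pin diameter d = 2.116 mm = 0.002116 m. Contact area A = π·d²/4 = π·(0.002116 m)²/4 = 3.517e-06 m².
Convert: Depth limit h_lim = 0.4211 mm = 4.211e-04 m.
Expressed in SI base units: W = 27.38 N, H = 1.308e+09 Pa, K = 3.769e-05.
Volume at the limit: V_lim = h_lim·A = 4.211e-04 · 3.517e-06 = 1.481e-09 m³.
Sliding life L = V_lim·H/(K·W) = 1.481e-09 · 1.308e+09 / (3.769e-05 · 27.38) = 1877 m.

value=1877 m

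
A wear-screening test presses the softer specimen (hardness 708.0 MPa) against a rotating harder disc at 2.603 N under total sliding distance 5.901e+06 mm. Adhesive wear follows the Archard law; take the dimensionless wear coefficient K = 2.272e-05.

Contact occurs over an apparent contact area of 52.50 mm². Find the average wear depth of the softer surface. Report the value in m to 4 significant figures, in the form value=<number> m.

value=9.389e-06 m

All working math keeps full precision — printed values are rounded; rounded just once, at 4 significant figures.
The distance L = 5.901e+06 mm = 5901 m.
Hardness H = 708.0 MPa = 7.080e+08 Pa.
Contact area A = 52.50 mm² = 5.250e-05 m².
Working in SI base units: W = 2.603 N, H = 7.080e+08 Pa, K = 2.272e-05.
Archard relation: V = K·W·L/H = 2.272e-05 · 2.603 · 5901 / 7.080e+08 = 4.929e-10 m³.
Depth h = V/A = 4.929e-10 / 5.250e-05 = 9.389e-06 m.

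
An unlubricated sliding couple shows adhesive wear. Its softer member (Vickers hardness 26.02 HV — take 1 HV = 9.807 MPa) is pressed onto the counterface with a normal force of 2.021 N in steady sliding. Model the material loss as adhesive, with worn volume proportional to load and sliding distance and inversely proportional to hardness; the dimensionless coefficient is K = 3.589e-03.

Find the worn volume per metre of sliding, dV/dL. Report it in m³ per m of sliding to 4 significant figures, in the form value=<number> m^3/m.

value=2.842e-11 m^3/m

Quoted intermediates are rounded — all working math maintains full float precision. Rounded once at the end to 4 significant figures.
Hardness H = 26.02 HV × 9.807 MPa/HV = 255.2 MPa = 2.552e+08 Pa.
Restated in SI base units: W = 2.021 N, H = 2.552e+08 Pa, K = 3.589e-03.
Volumetric rate dV/dL = K·W/H, per unit distance: 3.589e-03 · 2.021 / 2.552e+08 = 2.842e-11 m³/m.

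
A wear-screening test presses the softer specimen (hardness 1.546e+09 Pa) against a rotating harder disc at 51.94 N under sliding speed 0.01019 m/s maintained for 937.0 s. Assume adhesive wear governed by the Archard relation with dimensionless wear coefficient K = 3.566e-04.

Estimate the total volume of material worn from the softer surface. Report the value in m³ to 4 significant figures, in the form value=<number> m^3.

Intermediates are displayed rounded; every step runs at exact precision. Rounded once at the end: 4 significant figures.
Convert: Distance L = v·t = 0.01019 m/s × 937.0 s = 9.548 m.
Collected in SI base units: W = 51.94 N, H = 1.546e+09 Pa, K = 3.566e-04.
Wear volume V = K·W·L/H = 3.566e-04 · 51.94 · 9.548 / 1.546e+09 = 1.144e-10 m³.

value=1.144e-10 m^3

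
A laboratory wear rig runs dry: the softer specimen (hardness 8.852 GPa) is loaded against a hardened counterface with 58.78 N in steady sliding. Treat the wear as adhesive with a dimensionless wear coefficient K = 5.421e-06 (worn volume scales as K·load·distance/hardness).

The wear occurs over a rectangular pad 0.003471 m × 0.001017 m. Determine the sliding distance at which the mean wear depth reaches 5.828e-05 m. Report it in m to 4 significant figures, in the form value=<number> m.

The computation holds full precision — printed values are rounded — rounded just once, at 4 significant figures.
Hardness H = 8.852 GPa = 8.852e+09 Pa.
Contact area A = 0.003471 m × 0.001017 m = 3.530e-06 m².
In SI base units, W = 58.78 N, H = 8.852e+09 Pa, K = 5.421e-06.
Allowed volume V_lim = h_lim·A = 5.828e-05 · 3.530e-06 = 2.057e-10 m³.
Sliding life L = V_lim·H/(K·W) = 2.057e-10 · 8.852e+09 / (5.421e-06 · 58.78) = 5715 m.

value=5715 m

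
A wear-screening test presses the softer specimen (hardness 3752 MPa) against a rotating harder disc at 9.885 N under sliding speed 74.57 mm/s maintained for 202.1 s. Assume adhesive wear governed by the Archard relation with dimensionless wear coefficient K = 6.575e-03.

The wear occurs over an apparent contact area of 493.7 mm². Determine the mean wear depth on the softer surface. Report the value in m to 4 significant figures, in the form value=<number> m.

The algebra keeps full precision; the intermediates appear rounded — rounded once at the end: 4 significant digits.
Convert: Sliding speed v = 74.57 mm/s = 0.07457 m/s. Distance L = v·t = 0.07457 m/s × 202.1 s = 15.07 m.
Convert: Hardness H = 3752 MPa = 3.752e+09 Pa.
Convert: Contact area A = 493.7 mm² = 4.937e-04 m².
Expressed in SI base units: W = 9.885 N, H = 3.752e+09 Pa, K = 6.575e-03.
The Archard volume V = K·W·L/H = 6.575e-03 · 9.885 · 15.07 / 3.752e+09 = 2.611e-10 m³.
Average depth h = V/A = 2.611e-10 / 4.937e-04 = 5.288e-07 m.

value=5.288e-07 m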